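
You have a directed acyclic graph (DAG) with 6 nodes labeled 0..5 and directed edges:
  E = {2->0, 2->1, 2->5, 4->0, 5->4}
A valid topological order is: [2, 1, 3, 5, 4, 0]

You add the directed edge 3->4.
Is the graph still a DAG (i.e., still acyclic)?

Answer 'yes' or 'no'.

Given toposort: [2, 1, 3, 5, 4, 0]
Position of 3: index 2; position of 4: index 4
New edge 3->4: forward
Forward edge: respects the existing order. Still a DAG, same toposort still valid.
Still a DAG? yes

Answer: yes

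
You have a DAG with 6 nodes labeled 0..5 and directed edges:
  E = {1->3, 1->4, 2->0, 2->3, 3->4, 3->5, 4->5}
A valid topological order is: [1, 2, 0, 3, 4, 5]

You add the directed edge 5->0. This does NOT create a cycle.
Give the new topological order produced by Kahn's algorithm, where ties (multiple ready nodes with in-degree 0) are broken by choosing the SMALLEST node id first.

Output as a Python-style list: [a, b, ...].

Answer: [1, 2, 3, 4, 5, 0]

Derivation:
Old toposort: [1, 2, 0, 3, 4, 5]
Added edge: 5->0
Position of 5 (5) > position of 0 (2). Must reorder: 5 must now come before 0.
Run Kahn's algorithm (break ties by smallest node id):
  initial in-degrees: [2, 0, 0, 2, 2, 2]
  ready (indeg=0): [1, 2]
  pop 1: indeg[3]->1; indeg[4]->1 | ready=[2] | order so far=[1]
  pop 2: indeg[0]->1; indeg[3]->0 | ready=[3] | order so far=[1, 2]
  pop 3: indeg[4]->0; indeg[5]->1 | ready=[4] | order so far=[1, 2, 3]
  pop 4: indeg[5]->0 | ready=[5] | order so far=[1, 2, 3, 4]
  pop 5: indeg[0]->0 | ready=[0] | order so far=[1, 2, 3, 4, 5]
  pop 0: no out-edges | ready=[] | order so far=[1, 2, 3, 4, 5, 0]
  Result: [1, 2, 3, 4, 5, 0]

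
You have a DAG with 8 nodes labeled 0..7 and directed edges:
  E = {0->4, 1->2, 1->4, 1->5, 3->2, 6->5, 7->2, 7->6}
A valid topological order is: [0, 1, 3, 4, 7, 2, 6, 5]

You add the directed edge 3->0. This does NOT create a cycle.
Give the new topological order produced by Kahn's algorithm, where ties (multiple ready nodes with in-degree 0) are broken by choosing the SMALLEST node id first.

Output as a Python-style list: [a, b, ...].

Old toposort: [0, 1, 3, 4, 7, 2, 6, 5]
Added edge: 3->0
Position of 3 (2) > position of 0 (0). Must reorder: 3 must now come before 0.
Run Kahn's algorithm (break ties by smallest node id):
  initial in-degrees: [1, 0, 3, 0, 2, 2, 1, 0]
  ready (indeg=0): [1, 3, 7]
  pop 1: indeg[2]->2; indeg[4]->1; indeg[5]->1 | ready=[3, 7] | order so far=[1]
  pop 3: indeg[0]->0; indeg[2]->1 | ready=[0, 7] | order so far=[1, 3]
  pop 0: indeg[4]->0 | ready=[4, 7] | order so far=[1, 3, 0]
  pop 4: no out-edges | ready=[7] | order so far=[1, 3, 0, 4]
  pop 7: indeg[2]->0; indeg[6]->0 | ready=[2, 6] | order so far=[1, 3, 0, 4, 7]
  pop 2: no out-edges | ready=[6] | order so far=[1, 3, 0, 4, 7, 2]
  pop 6: indeg[5]->0 | ready=[5] | order so far=[1, 3, 0, 4, 7, 2, 6]
  pop 5: no out-edges | ready=[] | order so far=[1, 3, 0, 4, 7, 2, 6, 5]
  Result: [1, 3, 0, 4, 7, 2, 6, 5]

Answer: [1, 3, 0, 4, 7, 2, 6, 5]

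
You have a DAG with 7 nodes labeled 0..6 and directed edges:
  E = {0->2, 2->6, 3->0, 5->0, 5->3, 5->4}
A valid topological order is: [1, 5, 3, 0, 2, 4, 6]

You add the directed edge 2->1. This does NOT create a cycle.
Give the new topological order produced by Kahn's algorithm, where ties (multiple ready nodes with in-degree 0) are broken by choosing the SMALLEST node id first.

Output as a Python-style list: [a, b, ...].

Answer: [5, 3, 0, 2, 1, 4, 6]

Derivation:
Old toposort: [1, 5, 3, 0, 2, 4, 6]
Added edge: 2->1
Position of 2 (4) > position of 1 (0). Must reorder: 2 must now come before 1.
Run Kahn's algorithm (break ties by smallest node id):
  initial in-degrees: [2, 1, 1, 1, 1, 0, 1]
  ready (indeg=0): [5]
  pop 5: indeg[0]->1; indeg[3]->0; indeg[4]->0 | ready=[3, 4] | order so far=[5]
  pop 3: indeg[0]->0 | ready=[0, 4] | order so far=[5, 3]
  pop 0: indeg[2]->0 | ready=[2, 4] | order so far=[5, 3, 0]
  pop 2: indeg[1]->0; indeg[6]->0 | ready=[1, 4, 6] | order so far=[5, 3, 0, 2]
  pop 1: no out-edges | ready=[4, 6] | order so far=[5, 3, 0, 2, 1]
  pop 4: no out-edges | ready=[6] | order so far=[5, 3, 0, 2, 1, 4]
  pop 6: no out-edges | ready=[] | order so far=[5, 3, 0, 2, 1, 4, 6]
  Result: [5, 3, 0, 2, 1, 4, 6]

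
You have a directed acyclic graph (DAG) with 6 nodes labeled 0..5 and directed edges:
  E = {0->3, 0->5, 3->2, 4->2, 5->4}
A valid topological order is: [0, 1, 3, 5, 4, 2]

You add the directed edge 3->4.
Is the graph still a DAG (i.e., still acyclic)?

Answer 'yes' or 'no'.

Given toposort: [0, 1, 3, 5, 4, 2]
Position of 3: index 2; position of 4: index 4
New edge 3->4: forward
Forward edge: respects the existing order. Still a DAG, same toposort still valid.
Still a DAG? yes

Answer: yes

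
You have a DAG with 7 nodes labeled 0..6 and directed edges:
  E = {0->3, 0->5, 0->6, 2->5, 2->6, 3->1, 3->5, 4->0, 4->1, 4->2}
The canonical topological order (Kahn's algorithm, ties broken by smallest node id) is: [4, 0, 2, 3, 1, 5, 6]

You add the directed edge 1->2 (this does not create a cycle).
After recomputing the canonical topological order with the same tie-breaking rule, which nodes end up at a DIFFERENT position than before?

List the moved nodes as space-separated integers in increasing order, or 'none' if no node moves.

Old toposort: [4, 0, 2, 3, 1, 5, 6]
Added edge 1->2
Recompute Kahn (smallest-id tiebreak):
  initial in-degrees: [1, 2, 2, 1, 0, 3, 2]
  ready (indeg=0): [4]
  pop 4: indeg[0]->0; indeg[1]->1; indeg[2]->1 | ready=[0] | order so far=[4]
  pop 0: indeg[3]->0; indeg[5]->2; indeg[6]->1 | ready=[3] | order so far=[4, 0]
  pop 3: indeg[1]->0; indeg[5]->1 | ready=[1] | order so far=[4, 0, 3]
  pop 1: indeg[2]->0 | ready=[2] | order so far=[4, 0, 3, 1]
  pop 2: indeg[5]->0; indeg[6]->0 | ready=[5, 6] | order so far=[4, 0, 3, 1, 2]
  pop 5: no out-edges | ready=[6] | order so far=[4, 0, 3, 1, 2, 5]
  pop 6: no out-edges | ready=[] | order so far=[4, 0, 3, 1, 2, 5, 6]
New canonical toposort: [4, 0, 3, 1, 2, 5, 6]
Compare positions:
  Node 0: index 1 -> 1 (same)
  Node 1: index 4 -> 3 (moved)
  Node 2: index 2 -> 4 (moved)
  Node 3: index 3 -> 2 (moved)
  Node 4: index 0 -> 0 (same)
  Node 5: index 5 -> 5 (same)
  Node 6: index 6 -> 6 (same)
Nodes that changed position: 1 2 3

Answer: 1 2 3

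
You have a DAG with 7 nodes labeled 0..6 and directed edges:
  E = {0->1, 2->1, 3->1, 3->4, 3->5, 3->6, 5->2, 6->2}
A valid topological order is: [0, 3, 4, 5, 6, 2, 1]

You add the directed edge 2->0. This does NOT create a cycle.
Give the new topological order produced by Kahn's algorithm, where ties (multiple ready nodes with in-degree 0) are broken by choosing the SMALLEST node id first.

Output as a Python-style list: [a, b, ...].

Answer: [3, 4, 5, 6, 2, 0, 1]

Derivation:
Old toposort: [0, 3, 4, 5, 6, 2, 1]
Added edge: 2->0
Position of 2 (5) > position of 0 (0). Must reorder: 2 must now come before 0.
Run Kahn's algorithm (break ties by smallest node id):
  initial in-degrees: [1, 3, 2, 0, 1, 1, 1]
  ready (indeg=0): [3]
  pop 3: indeg[1]->2; indeg[4]->0; indeg[5]->0; indeg[6]->0 | ready=[4, 5, 6] | order so far=[3]
  pop 4: no out-edges | ready=[5, 6] | order so far=[3, 4]
  pop 5: indeg[2]->1 | ready=[6] | order so far=[3, 4, 5]
  pop 6: indeg[2]->0 | ready=[2] | order so far=[3, 4, 5, 6]
  pop 2: indeg[0]->0; indeg[1]->1 | ready=[0] | order so far=[3, 4, 5, 6, 2]
  pop 0: indeg[1]->0 | ready=[1] | order so far=[3, 4, 5, 6, 2, 0]
  pop 1: no out-edges | ready=[] | order so far=[3, 4, 5, 6, 2, 0, 1]
  Result: [3, 4, 5, 6, 2, 0, 1]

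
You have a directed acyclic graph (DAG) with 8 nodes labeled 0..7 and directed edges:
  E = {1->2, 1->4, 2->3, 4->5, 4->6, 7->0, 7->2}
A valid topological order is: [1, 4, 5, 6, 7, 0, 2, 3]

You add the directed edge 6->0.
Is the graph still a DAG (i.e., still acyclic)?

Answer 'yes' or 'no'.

Answer: yes

Derivation:
Given toposort: [1, 4, 5, 6, 7, 0, 2, 3]
Position of 6: index 3; position of 0: index 5
New edge 6->0: forward
Forward edge: respects the existing order. Still a DAG, same toposort still valid.
Still a DAG? yes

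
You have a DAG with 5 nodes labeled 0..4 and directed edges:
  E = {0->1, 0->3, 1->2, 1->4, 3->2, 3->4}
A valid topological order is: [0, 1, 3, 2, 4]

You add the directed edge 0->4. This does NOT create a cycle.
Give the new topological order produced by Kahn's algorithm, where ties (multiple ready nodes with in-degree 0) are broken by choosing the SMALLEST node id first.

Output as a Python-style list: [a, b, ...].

Answer: [0, 1, 3, 2, 4]

Derivation:
Old toposort: [0, 1, 3, 2, 4]
Added edge: 0->4
Position of 0 (0) < position of 4 (4). Old order still valid.
Run Kahn's algorithm (break ties by smallest node id):
  initial in-degrees: [0, 1, 2, 1, 3]
  ready (indeg=0): [0]
  pop 0: indeg[1]->0; indeg[3]->0; indeg[4]->2 | ready=[1, 3] | order so far=[0]
  pop 1: indeg[2]->1; indeg[4]->1 | ready=[3] | order so far=[0, 1]
  pop 3: indeg[2]->0; indeg[4]->0 | ready=[2, 4] | order so far=[0, 1, 3]
  pop 2: no out-edges | ready=[4] | order so far=[0, 1, 3, 2]
  pop 4: no out-edges | ready=[] | order so far=[0, 1, 3, 2, 4]
  Result: [0, 1, 3, 2, 4]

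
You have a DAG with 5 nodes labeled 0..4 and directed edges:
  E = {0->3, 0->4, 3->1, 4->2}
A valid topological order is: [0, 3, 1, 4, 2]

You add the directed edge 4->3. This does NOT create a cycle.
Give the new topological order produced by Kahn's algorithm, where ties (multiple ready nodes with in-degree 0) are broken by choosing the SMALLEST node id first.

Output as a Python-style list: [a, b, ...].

Old toposort: [0, 3, 1, 4, 2]
Added edge: 4->3
Position of 4 (3) > position of 3 (1). Must reorder: 4 must now come before 3.
Run Kahn's algorithm (break ties by smallest node id):
  initial in-degrees: [0, 1, 1, 2, 1]
  ready (indeg=0): [0]
  pop 0: indeg[3]->1; indeg[4]->0 | ready=[4] | order so far=[0]
  pop 4: indeg[2]->0; indeg[3]->0 | ready=[2, 3] | order so far=[0, 4]
  pop 2: no out-edges | ready=[3] | order so far=[0, 4, 2]
  pop 3: indeg[1]->0 | ready=[1] | order so far=[0, 4, 2, 3]
  pop 1: no out-edges | ready=[] | order so far=[0, 4, 2, 3, 1]
  Result: [0, 4, 2, 3, 1]

Answer: [0, 4, 2, 3, 1]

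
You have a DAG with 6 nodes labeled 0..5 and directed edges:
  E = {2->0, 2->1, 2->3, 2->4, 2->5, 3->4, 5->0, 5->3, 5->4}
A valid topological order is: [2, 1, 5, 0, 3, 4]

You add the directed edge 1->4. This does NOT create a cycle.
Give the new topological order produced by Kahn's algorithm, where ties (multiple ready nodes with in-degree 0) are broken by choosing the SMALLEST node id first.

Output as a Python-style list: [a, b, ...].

Old toposort: [2, 1, 5, 0, 3, 4]
Added edge: 1->4
Position of 1 (1) < position of 4 (5). Old order still valid.
Run Kahn's algorithm (break ties by smallest node id):
  initial in-degrees: [2, 1, 0, 2, 4, 1]
  ready (indeg=0): [2]
  pop 2: indeg[0]->1; indeg[1]->0; indeg[3]->1; indeg[4]->3; indeg[5]->0 | ready=[1, 5] | order so far=[2]
  pop 1: indeg[4]->2 | ready=[5] | order so far=[2, 1]
  pop 5: indeg[0]->0; indeg[3]->0; indeg[4]->1 | ready=[0, 3] | order so far=[2, 1, 5]
  pop 0: no out-edges | ready=[3] | order so far=[2, 1, 5, 0]
  pop 3: indeg[4]->0 | ready=[4] | order so far=[2, 1, 5, 0, 3]
  pop 4: no out-edges | ready=[] | order so far=[2, 1, 5, 0, 3, 4]
  Result: [2, 1, 5, 0, 3, 4]

Answer: [2, 1, 5, 0, 3, 4]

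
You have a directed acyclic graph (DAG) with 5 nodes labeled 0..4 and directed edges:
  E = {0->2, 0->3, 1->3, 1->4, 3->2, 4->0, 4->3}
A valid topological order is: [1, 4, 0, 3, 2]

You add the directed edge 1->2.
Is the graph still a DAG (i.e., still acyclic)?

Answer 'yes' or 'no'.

Given toposort: [1, 4, 0, 3, 2]
Position of 1: index 0; position of 2: index 4
New edge 1->2: forward
Forward edge: respects the existing order. Still a DAG, same toposort still valid.
Still a DAG? yes

Answer: yes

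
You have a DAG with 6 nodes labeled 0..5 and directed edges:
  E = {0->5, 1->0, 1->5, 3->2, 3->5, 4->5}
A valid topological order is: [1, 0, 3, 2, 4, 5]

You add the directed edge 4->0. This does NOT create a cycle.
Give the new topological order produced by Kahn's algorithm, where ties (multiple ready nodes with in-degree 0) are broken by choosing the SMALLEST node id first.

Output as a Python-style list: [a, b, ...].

Answer: [1, 3, 2, 4, 0, 5]

Derivation:
Old toposort: [1, 0, 3, 2, 4, 5]
Added edge: 4->0
Position of 4 (4) > position of 0 (1). Must reorder: 4 must now come before 0.
Run Kahn's algorithm (break ties by smallest node id):
  initial in-degrees: [2, 0, 1, 0, 0, 4]
  ready (indeg=0): [1, 3, 4]
  pop 1: indeg[0]->1; indeg[5]->3 | ready=[3, 4] | order so far=[1]
  pop 3: indeg[2]->0; indeg[5]->2 | ready=[2, 4] | order so far=[1, 3]
  pop 2: no out-edges | ready=[4] | order so far=[1, 3, 2]
  pop 4: indeg[0]->0; indeg[5]->1 | ready=[0] | order so far=[1, 3, 2, 4]
  pop 0: indeg[5]->0 | ready=[5] | order so far=[1, 3, 2, 4, 0]
  pop 5: no out-edges | ready=[] | order so far=[1, 3, 2, 4, 0, 5]
  Result: [1, 3, 2, 4, 0, 5]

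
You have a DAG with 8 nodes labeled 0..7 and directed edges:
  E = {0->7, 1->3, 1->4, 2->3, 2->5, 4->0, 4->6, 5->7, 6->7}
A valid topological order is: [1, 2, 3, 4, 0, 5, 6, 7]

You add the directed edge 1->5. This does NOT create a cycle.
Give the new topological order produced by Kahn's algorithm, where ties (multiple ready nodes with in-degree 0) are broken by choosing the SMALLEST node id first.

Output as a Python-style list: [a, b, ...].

Answer: [1, 2, 3, 4, 0, 5, 6, 7]

Derivation:
Old toposort: [1, 2, 3, 4, 0, 5, 6, 7]
Added edge: 1->5
Position of 1 (0) < position of 5 (5). Old order still valid.
Run Kahn's algorithm (break ties by smallest node id):
  initial in-degrees: [1, 0, 0, 2, 1, 2, 1, 3]
  ready (indeg=0): [1, 2]
  pop 1: indeg[3]->1; indeg[4]->0; indeg[5]->1 | ready=[2, 4] | order so far=[1]
  pop 2: indeg[3]->0; indeg[5]->0 | ready=[3, 4, 5] | order so far=[1, 2]
  pop 3: no out-edges | ready=[4, 5] | order so far=[1, 2, 3]
  pop 4: indeg[0]->0; indeg[6]->0 | ready=[0, 5, 6] | order so far=[1, 2, 3, 4]
  pop 0: indeg[7]->2 | ready=[5, 6] | order so far=[1, 2, 3, 4, 0]
  pop 5: indeg[7]->1 | ready=[6] | order so far=[1, 2, 3, 4, 0, 5]
  pop 6: indeg[7]->0 | ready=[7] | order so far=[1, 2, 3, 4, 0, 5, 6]
  pop 7: no out-edges | ready=[] | order so far=[1, 2, 3, 4, 0, 5, 6, 7]
  Result: [1, 2, 3, 4, 0, 5, 6, 7]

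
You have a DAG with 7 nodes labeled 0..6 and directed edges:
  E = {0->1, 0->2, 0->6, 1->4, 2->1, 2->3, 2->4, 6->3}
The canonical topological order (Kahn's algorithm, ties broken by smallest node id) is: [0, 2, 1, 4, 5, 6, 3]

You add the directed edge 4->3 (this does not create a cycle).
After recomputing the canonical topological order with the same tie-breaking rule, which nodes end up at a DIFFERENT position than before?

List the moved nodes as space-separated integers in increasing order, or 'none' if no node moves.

Answer: none

Derivation:
Old toposort: [0, 2, 1, 4, 5, 6, 3]
Added edge 4->3
Recompute Kahn (smallest-id tiebreak):
  initial in-degrees: [0, 2, 1, 3, 2, 0, 1]
  ready (indeg=0): [0, 5]
  pop 0: indeg[1]->1; indeg[2]->0; indeg[6]->0 | ready=[2, 5, 6] | order so far=[0]
  pop 2: indeg[1]->0; indeg[3]->2; indeg[4]->1 | ready=[1, 5, 6] | order so far=[0, 2]
  pop 1: indeg[4]->0 | ready=[4, 5, 6] | order so far=[0, 2, 1]
  pop 4: indeg[3]->1 | ready=[5, 6] | order so far=[0, 2, 1, 4]
  pop 5: no out-edges | ready=[6] | order so far=[0, 2, 1, 4, 5]
  pop 6: indeg[3]->0 | ready=[3] | order so far=[0, 2, 1, 4, 5, 6]
  pop 3: no out-edges | ready=[] | order so far=[0, 2, 1, 4, 5, 6, 3]
New canonical toposort: [0, 2, 1, 4, 5, 6, 3]
Compare positions:
  Node 0: index 0 -> 0 (same)
  Node 1: index 2 -> 2 (same)
  Node 2: index 1 -> 1 (same)
  Node 3: index 6 -> 6 (same)
  Node 4: index 3 -> 3 (same)
  Node 5: index 4 -> 4 (same)
  Node 6: index 5 -> 5 (same)
Nodes that changed position: none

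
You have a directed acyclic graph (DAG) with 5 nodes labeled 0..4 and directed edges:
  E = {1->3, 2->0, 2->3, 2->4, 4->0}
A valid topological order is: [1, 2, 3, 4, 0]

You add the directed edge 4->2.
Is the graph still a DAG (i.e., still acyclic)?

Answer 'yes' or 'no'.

Given toposort: [1, 2, 3, 4, 0]
Position of 4: index 3; position of 2: index 1
New edge 4->2: backward (u after v in old order)
Backward edge: old toposort is now invalid. Check if this creates a cycle.
Does 2 already reach 4? Reachable from 2: [0, 2, 3, 4]. YES -> cycle!
Still a DAG? no

Answer: no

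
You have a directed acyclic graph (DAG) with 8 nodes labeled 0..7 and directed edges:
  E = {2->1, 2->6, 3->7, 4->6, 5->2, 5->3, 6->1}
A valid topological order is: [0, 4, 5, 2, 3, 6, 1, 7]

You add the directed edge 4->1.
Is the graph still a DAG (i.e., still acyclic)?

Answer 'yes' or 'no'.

Given toposort: [0, 4, 5, 2, 3, 6, 1, 7]
Position of 4: index 1; position of 1: index 6
New edge 4->1: forward
Forward edge: respects the existing order. Still a DAG, same toposort still valid.
Still a DAG? yes

Answer: yes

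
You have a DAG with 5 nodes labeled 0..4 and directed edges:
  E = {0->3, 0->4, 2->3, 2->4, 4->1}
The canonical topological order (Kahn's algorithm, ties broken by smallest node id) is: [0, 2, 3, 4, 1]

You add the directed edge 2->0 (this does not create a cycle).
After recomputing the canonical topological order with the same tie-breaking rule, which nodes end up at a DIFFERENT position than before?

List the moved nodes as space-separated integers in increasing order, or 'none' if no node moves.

Answer: 0 2

Derivation:
Old toposort: [0, 2, 3, 4, 1]
Added edge 2->0
Recompute Kahn (smallest-id tiebreak):
  initial in-degrees: [1, 1, 0, 2, 2]
  ready (indeg=0): [2]
  pop 2: indeg[0]->0; indeg[3]->1; indeg[4]->1 | ready=[0] | order so far=[2]
  pop 0: indeg[3]->0; indeg[4]->0 | ready=[3, 4] | order so far=[2, 0]
  pop 3: no out-edges | ready=[4] | order so far=[2, 0, 3]
  pop 4: indeg[1]->0 | ready=[1] | order so far=[2, 0, 3, 4]
  pop 1: no out-edges | ready=[] | order so far=[2, 0, 3, 4, 1]
New canonical toposort: [2, 0, 3, 4, 1]
Compare positions:
  Node 0: index 0 -> 1 (moved)
  Node 1: index 4 -> 4 (same)
  Node 2: index 1 -> 0 (moved)
  Node 3: index 2 -> 2 (same)
  Node 4: index 3 -> 3 (same)
Nodes that changed position: 0 2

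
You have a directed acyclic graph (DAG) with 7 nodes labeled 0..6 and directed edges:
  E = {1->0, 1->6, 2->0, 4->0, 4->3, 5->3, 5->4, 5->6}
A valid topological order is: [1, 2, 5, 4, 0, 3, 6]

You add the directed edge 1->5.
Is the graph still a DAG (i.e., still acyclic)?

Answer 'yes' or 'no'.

Given toposort: [1, 2, 5, 4, 0, 3, 6]
Position of 1: index 0; position of 5: index 2
New edge 1->5: forward
Forward edge: respects the existing order. Still a DAG, same toposort still valid.
Still a DAG? yes

Answer: yes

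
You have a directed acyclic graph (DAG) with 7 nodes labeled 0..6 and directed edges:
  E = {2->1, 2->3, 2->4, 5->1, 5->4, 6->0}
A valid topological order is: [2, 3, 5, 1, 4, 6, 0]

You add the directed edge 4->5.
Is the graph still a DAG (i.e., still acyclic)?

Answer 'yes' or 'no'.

Answer: no

Derivation:
Given toposort: [2, 3, 5, 1, 4, 6, 0]
Position of 4: index 4; position of 5: index 2
New edge 4->5: backward (u after v in old order)
Backward edge: old toposort is now invalid. Check if this creates a cycle.
Does 5 already reach 4? Reachable from 5: [1, 4, 5]. YES -> cycle!
Still a DAG? no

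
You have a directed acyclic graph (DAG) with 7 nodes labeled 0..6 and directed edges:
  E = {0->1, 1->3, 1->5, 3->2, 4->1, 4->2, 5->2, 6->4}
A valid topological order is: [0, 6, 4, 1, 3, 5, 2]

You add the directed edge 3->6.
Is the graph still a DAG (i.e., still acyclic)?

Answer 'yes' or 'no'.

Answer: no

Derivation:
Given toposort: [0, 6, 4, 1, 3, 5, 2]
Position of 3: index 4; position of 6: index 1
New edge 3->6: backward (u after v in old order)
Backward edge: old toposort is now invalid. Check if this creates a cycle.
Does 6 already reach 3? Reachable from 6: [1, 2, 3, 4, 5, 6]. YES -> cycle!
Still a DAG? no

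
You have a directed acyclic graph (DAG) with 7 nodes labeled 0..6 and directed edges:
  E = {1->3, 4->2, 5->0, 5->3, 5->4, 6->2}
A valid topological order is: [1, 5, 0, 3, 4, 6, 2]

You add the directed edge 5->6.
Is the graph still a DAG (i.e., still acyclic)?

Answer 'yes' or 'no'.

Answer: yes

Derivation:
Given toposort: [1, 5, 0, 3, 4, 6, 2]
Position of 5: index 1; position of 6: index 5
New edge 5->6: forward
Forward edge: respects the existing order. Still a DAG, same toposort still valid.
Still a DAG? yes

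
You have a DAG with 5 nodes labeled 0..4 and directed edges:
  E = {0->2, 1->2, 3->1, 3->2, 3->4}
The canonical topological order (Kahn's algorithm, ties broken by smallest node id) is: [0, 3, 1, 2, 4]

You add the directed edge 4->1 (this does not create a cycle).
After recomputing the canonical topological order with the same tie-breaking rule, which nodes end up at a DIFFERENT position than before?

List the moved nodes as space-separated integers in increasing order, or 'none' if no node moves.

Answer: 1 2 4

Derivation:
Old toposort: [0, 3, 1, 2, 4]
Added edge 4->1
Recompute Kahn (smallest-id tiebreak):
  initial in-degrees: [0, 2, 3, 0, 1]
  ready (indeg=0): [0, 3]
  pop 0: indeg[2]->2 | ready=[3] | order so far=[0]
  pop 3: indeg[1]->1; indeg[2]->1; indeg[4]->0 | ready=[4] | order so far=[0, 3]
  pop 4: indeg[1]->0 | ready=[1] | order so far=[0, 3, 4]
  pop 1: indeg[2]->0 | ready=[2] | order so far=[0, 3, 4, 1]
  pop 2: no out-edges | ready=[] | order so far=[0, 3, 4, 1, 2]
New canonical toposort: [0, 3, 4, 1, 2]
Compare positions:
  Node 0: index 0 -> 0 (same)
  Node 1: index 2 -> 3 (moved)
  Node 2: index 3 -> 4 (moved)
  Node 3: index 1 -> 1 (same)
  Node 4: index 4 -> 2 (moved)
Nodes that changed position: 1 2 4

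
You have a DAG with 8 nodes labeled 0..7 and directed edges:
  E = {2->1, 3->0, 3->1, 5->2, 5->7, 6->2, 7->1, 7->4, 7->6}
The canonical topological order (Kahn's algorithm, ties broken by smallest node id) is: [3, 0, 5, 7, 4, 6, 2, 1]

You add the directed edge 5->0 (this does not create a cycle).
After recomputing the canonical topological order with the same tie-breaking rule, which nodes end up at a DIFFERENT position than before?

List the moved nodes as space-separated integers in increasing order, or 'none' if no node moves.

Answer: 0 5

Derivation:
Old toposort: [3, 0, 5, 7, 4, 6, 2, 1]
Added edge 5->0
Recompute Kahn (smallest-id tiebreak):
  initial in-degrees: [2, 3, 2, 0, 1, 0, 1, 1]
  ready (indeg=0): [3, 5]
  pop 3: indeg[0]->1; indeg[1]->2 | ready=[5] | order so far=[3]
  pop 5: indeg[0]->0; indeg[2]->1; indeg[7]->0 | ready=[0, 7] | order so far=[3, 5]
  pop 0: no out-edges | ready=[7] | order so far=[3, 5, 0]
  pop 7: indeg[1]->1; indeg[4]->0; indeg[6]->0 | ready=[4, 6] | order so far=[3, 5, 0, 7]
  pop 4: no out-edges | ready=[6] | order so far=[3, 5, 0, 7, 4]
  pop 6: indeg[2]->0 | ready=[2] | order so far=[3, 5, 0, 7, 4, 6]
  pop 2: indeg[1]->0 | ready=[1] | order so far=[3, 5, 0, 7, 4, 6, 2]
  pop 1: no out-edges | ready=[] | order so far=[3, 5, 0, 7, 4, 6, 2, 1]
New canonical toposort: [3, 5, 0, 7, 4, 6, 2, 1]
Compare positions:
  Node 0: index 1 -> 2 (moved)
  Node 1: index 7 -> 7 (same)
  Node 2: index 6 -> 6 (same)
  Node 3: index 0 -> 0 (same)
  Node 4: index 4 -> 4 (same)
  Node 5: index 2 -> 1 (moved)
  Node 6: index 5 -> 5 (same)
  Node 7: index 3 -> 3 (same)
Nodes that changed position: 0 5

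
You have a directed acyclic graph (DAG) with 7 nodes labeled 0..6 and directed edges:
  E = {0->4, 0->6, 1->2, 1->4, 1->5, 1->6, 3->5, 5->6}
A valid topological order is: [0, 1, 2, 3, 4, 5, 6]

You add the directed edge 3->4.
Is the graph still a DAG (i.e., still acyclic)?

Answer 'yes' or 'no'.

Given toposort: [0, 1, 2, 3, 4, 5, 6]
Position of 3: index 3; position of 4: index 4
New edge 3->4: forward
Forward edge: respects the existing order. Still a DAG, same toposort still valid.
Still a DAG? yes

Answer: yes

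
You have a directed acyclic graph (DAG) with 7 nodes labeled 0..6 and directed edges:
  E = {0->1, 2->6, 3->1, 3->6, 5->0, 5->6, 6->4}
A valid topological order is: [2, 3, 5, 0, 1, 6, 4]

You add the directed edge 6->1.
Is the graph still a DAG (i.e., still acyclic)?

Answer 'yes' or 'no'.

Answer: yes

Derivation:
Given toposort: [2, 3, 5, 0, 1, 6, 4]
Position of 6: index 5; position of 1: index 4
New edge 6->1: backward (u after v in old order)
Backward edge: old toposort is now invalid. Check if this creates a cycle.
Does 1 already reach 6? Reachable from 1: [1]. NO -> still a DAG (reorder needed).
Still a DAG? yes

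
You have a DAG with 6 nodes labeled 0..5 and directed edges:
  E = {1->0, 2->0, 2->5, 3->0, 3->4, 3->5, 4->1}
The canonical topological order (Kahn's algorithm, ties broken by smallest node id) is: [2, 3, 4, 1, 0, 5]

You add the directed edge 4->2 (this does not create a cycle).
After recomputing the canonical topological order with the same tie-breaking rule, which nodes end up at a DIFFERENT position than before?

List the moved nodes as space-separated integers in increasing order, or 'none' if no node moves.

Old toposort: [2, 3, 4, 1, 0, 5]
Added edge 4->2
Recompute Kahn (smallest-id tiebreak):
  initial in-degrees: [3, 1, 1, 0, 1, 2]
  ready (indeg=0): [3]
  pop 3: indeg[0]->2; indeg[4]->0; indeg[5]->1 | ready=[4] | order so far=[3]
  pop 4: indeg[1]->0; indeg[2]->0 | ready=[1, 2] | order so far=[3, 4]
  pop 1: indeg[0]->1 | ready=[2] | order so far=[3, 4, 1]
  pop 2: indeg[0]->0; indeg[5]->0 | ready=[0, 5] | order so far=[3, 4, 1, 2]
  pop 0: no out-edges | ready=[5] | order so far=[3, 4, 1, 2, 0]
  pop 5: no out-edges | ready=[] | order so far=[3, 4, 1, 2, 0, 5]
New canonical toposort: [3, 4, 1, 2, 0, 5]
Compare positions:
  Node 0: index 4 -> 4 (same)
  Node 1: index 3 -> 2 (moved)
  Node 2: index 0 -> 3 (moved)
  Node 3: index 1 -> 0 (moved)
  Node 4: index 2 -> 1 (moved)
  Node 5: index 5 -> 5 (same)
Nodes that changed position: 1 2 3 4

Answer: 1 2 3 4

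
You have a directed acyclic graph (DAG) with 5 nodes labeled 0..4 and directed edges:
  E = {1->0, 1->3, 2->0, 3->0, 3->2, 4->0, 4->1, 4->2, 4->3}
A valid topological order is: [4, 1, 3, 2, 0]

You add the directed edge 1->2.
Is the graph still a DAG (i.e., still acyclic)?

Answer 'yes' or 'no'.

Given toposort: [4, 1, 3, 2, 0]
Position of 1: index 1; position of 2: index 3
New edge 1->2: forward
Forward edge: respects the existing order. Still a DAG, same toposort still valid.
Still a DAG? yes

Answer: yes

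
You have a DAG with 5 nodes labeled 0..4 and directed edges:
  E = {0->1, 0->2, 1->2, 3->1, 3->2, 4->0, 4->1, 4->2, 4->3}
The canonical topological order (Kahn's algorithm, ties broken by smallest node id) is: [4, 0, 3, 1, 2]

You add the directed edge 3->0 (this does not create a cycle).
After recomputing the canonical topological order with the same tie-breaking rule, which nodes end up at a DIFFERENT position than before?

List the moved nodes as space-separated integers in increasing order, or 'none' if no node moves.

Old toposort: [4, 0, 3, 1, 2]
Added edge 3->0
Recompute Kahn (smallest-id tiebreak):
  initial in-degrees: [2, 3, 4, 1, 0]
  ready (indeg=0): [4]
  pop 4: indeg[0]->1; indeg[1]->2; indeg[2]->3; indeg[3]->0 | ready=[3] | order so far=[4]
  pop 3: indeg[0]->0; indeg[1]->1; indeg[2]->2 | ready=[0] | order so far=[4, 3]
  pop 0: indeg[1]->0; indeg[2]->1 | ready=[1] | order so far=[4, 3, 0]
  pop 1: indeg[2]->0 | ready=[2] | order so far=[4, 3, 0, 1]
  pop 2: no out-edges | ready=[] | order so far=[4, 3, 0, 1, 2]
New canonical toposort: [4, 3, 0, 1, 2]
Compare positions:
  Node 0: index 1 -> 2 (moved)
  Node 1: index 3 -> 3 (same)
  Node 2: index 4 -> 4 (same)
  Node 3: index 2 -> 1 (moved)
  Node 4: index 0 -> 0 (same)
Nodes that changed position: 0 3

Answer: 0 3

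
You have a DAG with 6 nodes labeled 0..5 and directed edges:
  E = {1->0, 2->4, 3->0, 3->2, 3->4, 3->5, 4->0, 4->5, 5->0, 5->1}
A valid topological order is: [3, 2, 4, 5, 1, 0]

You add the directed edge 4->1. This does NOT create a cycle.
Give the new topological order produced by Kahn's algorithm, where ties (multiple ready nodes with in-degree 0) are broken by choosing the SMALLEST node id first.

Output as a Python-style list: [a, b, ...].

Old toposort: [3, 2, 4, 5, 1, 0]
Added edge: 4->1
Position of 4 (2) < position of 1 (4). Old order still valid.
Run Kahn's algorithm (break ties by smallest node id):
  initial in-degrees: [4, 2, 1, 0, 2, 2]
  ready (indeg=0): [3]
  pop 3: indeg[0]->3; indeg[2]->0; indeg[4]->1; indeg[5]->1 | ready=[2] | order so far=[3]
  pop 2: indeg[4]->0 | ready=[4] | order so far=[3, 2]
  pop 4: indeg[0]->2; indeg[1]->1; indeg[5]->0 | ready=[5] | order so far=[3, 2, 4]
  pop 5: indeg[0]->1; indeg[1]->0 | ready=[1] | order so far=[3, 2, 4, 5]
  pop 1: indeg[0]->0 | ready=[0] | order so far=[3, 2, 4, 5, 1]
  pop 0: no out-edges | ready=[] | order so far=[3, 2, 4, 5, 1, 0]
  Result: [3, 2, 4, 5, 1, 0]

Answer: [3, 2, 4, 5, 1, 0]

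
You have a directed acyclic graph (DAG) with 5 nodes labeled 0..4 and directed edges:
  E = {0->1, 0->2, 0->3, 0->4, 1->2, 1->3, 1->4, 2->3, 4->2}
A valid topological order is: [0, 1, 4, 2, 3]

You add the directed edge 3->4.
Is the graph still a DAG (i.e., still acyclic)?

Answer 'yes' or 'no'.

Given toposort: [0, 1, 4, 2, 3]
Position of 3: index 4; position of 4: index 2
New edge 3->4: backward (u after v in old order)
Backward edge: old toposort is now invalid. Check if this creates a cycle.
Does 4 already reach 3? Reachable from 4: [2, 3, 4]. YES -> cycle!
Still a DAG? no

Answer: no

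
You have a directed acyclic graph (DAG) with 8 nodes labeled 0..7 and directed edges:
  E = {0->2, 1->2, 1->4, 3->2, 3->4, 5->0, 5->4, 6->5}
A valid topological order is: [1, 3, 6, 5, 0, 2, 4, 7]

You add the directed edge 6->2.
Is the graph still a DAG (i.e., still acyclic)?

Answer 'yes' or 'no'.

Given toposort: [1, 3, 6, 5, 0, 2, 4, 7]
Position of 6: index 2; position of 2: index 5
New edge 6->2: forward
Forward edge: respects the existing order. Still a DAG, same toposort still valid.
Still a DAG? yes

Answer: yes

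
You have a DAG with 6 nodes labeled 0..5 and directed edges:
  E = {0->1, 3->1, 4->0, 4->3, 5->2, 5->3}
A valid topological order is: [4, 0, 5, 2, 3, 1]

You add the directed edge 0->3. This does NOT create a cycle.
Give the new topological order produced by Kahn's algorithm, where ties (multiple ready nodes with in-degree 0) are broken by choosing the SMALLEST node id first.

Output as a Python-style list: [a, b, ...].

Answer: [4, 0, 5, 2, 3, 1]

Derivation:
Old toposort: [4, 0, 5, 2, 3, 1]
Added edge: 0->3
Position of 0 (1) < position of 3 (4). Old order still valid.
Run Kahn's algorithm (break ties by smallest node id):
  initial in-degrees: [1, 2, 1, 3, 0, 0]
  ready (indeg=0): [4, 5]
  pop 4: indeg[0]->0; indeg[3]->2 | ready=[0, 5] | order so far=[4]
  pop 0: indeg[1]->1; indeg[3]->1 | ready=[5] | order so far=[4, 0]
  pop 5: indeg[2]->0; indeg[3]->0 | ready=[2, 3] | order so far=[4, 0, 5]
  pop 2: no out-edges | ready=[3] | order so far=[4, 0, 5, 2]
  pop 3: indeg[1]->0 | ready=[1] | order so far=[4, 0, 5, 2, 3]
  pop 1: no out-edges | ready=[] | order so far=[4, 0, 5, 2, 3, 1]
  Result: [4, 0, 5, 2, 3, 1]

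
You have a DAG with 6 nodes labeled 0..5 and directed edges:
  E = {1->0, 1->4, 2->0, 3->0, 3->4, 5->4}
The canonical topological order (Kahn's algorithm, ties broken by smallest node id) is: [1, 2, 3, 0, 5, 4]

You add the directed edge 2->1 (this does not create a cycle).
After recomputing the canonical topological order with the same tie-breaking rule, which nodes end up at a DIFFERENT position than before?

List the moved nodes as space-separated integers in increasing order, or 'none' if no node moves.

Answer: 1 2

Derivation:
Old toposort: [1, 2, 3, 0, 5, 4]
Added edge 2->1
Recompute Kahn (smallest-id tiebreak):
  initial in-degrees: [3, 1, 0, 0, 3, 0]
  ready (indeg=0): [2, 3, 5]
  pop 2: indeg[0]->2; indeg[1]->0 | ready=[1, 3, 5] | order so far=[2]
  pop 1: indeg[0]->1; indeg[4]->2 | ready=[3, 5] | order so far=[2, 1]
  pop 3: indeg[0]->0; indeg[4]->1 | ready=[0, 5] | order so far=[2, 1, 3]
  pop 0: no out-edges | ready=[5] | order so far=[2, 1, 3, 0]
  pop 5: indeg[4]->0 | ready=[4] | order so far=[2, 1, 3, 0, 5]
  pop 4: no out-edges | ready=[] | order so far=[2, 1, 3, 0, 5, 4]
New canonical toposort: [2, 1, 3, 0, 5, 4]
Compare positions:
  Node 0: index 3 -> 3 (same)
  Node 1: index 0 -> 1 (moved)
  Node 2: index 1 -> 0 (moved)
  Node 3: index 2 -> 2 (same)
  Node 4: index 5 -> 5 (same)
  Node 5: index 4 -> 4 (same)
Nodes that changed position: 1 2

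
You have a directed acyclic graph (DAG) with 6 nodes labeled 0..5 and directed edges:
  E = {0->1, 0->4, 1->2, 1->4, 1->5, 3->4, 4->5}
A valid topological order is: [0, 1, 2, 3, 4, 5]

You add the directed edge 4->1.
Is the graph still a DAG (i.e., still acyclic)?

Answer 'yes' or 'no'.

Given toposort: [0, 1, 2, 3, 4, 5]
Position of 4: index 4; position of 1: index 1
New edge 4->1: backward (u after v in old order)
Backward edge: old toposort is now invalid. Check if this creates a cycle.
Does 1 already reach 4? Reachable from 1: [1, 2, 4, 5]. YES -> cycle!
Still a DAG? no

Answer: no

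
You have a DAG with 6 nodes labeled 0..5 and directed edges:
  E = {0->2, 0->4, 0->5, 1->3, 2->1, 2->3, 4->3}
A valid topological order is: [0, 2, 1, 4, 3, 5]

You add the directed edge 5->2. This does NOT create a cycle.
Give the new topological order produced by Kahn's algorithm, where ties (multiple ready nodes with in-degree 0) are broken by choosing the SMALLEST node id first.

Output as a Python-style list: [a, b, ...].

Answer: [0, 4, 5, 2, 1, 3]

Derivation:
Old toposort: [0, 2, 1, 4, 3, 5]
Added edge: 5->2
Position of 5 (5) > position of 2 (1). Must reorder: 5 must now come before 2.
Run Kahn's algorithm (break ties by smallest node id):
  initial in-degrees: [0, 1, 2, 3, 1, 1]
  ready (indeg=0): [0]
  pop 0: indeg[2]->1; indeg[4]->0; indeg[5]->0 | ready=[4, 5] | order so far=[0]
  pop 4: indeg[3]->2 | ready=[5] | order so far=[0, 4]
  pop 5: indeg[2]->0 | ready=[2] | order so far=[0, 4, 5]
  pop 2: indeg[1]->0; indeg[3]->1 | ready=[1] | order so far=[0, 4, 5, 2]
  pop 1: indeg[3]->0 | ready=[3] | order so far=[0, 4, 5, 2, 1]
  pop 3: no out-edges | ready=[] | order so far=[0, 4, 5, 2, 1, 3]
  Result: [0, 4, 5, 2, 1, 3]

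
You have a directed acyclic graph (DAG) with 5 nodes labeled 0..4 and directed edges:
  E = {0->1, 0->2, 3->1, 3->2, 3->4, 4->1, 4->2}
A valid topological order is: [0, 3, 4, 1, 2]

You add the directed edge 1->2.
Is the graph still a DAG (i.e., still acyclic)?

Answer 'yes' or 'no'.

Given toposort: [0, 3, 4, 1, 2]
Position of 1: index 3; position of 2: index 4
New edge 1->2: forward
Forward edge: respects the existing order. Still a DAG, same toposort still valid.
Still a DAG? yes

Answer: yes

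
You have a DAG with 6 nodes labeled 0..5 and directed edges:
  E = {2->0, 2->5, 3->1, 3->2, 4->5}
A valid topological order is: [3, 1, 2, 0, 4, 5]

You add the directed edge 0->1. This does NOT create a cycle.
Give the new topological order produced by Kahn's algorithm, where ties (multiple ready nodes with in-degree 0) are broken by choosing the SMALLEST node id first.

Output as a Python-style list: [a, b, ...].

Old toposort: [3, 1, 2, 0, 4, 5]
Added edge: 0->1
Position of 0 (3) > position of 1 (1). Must reorder: 0 must now come before 1.
Run Kahn's algorithm (break ties by smallest node id):
  initial in-degrees: [1, 2, 1, 0, 0, 2]
  ready (indeg=0): [3, 4]
  pop 3: indeg[1]->1; indeg[2]->0 | ready=[2, 4] | order so far=[3]
  pop 2: indeg[0]->0; indeg[5]->1 | ready=[0, 4] | order so far=[3, 2]
  pop 0: indeg[1]->0 | ready=[1, 4] | order so far=[3, 2, 0]
  pop 1: no out-edges | ready=[4] | order so far=[3, 2, 0, 1]
  pop 4: indeg[5]->0 | ready=[5] | order so far=[3, 2, 0, 1, 4]
  pop 5: no out-edges | ready=[] | order so far=[3, 2, 0, 1, 4, 5]
  Result: [3, 2, 0, 1, 4, 5]

Answer: [3, 2, 0, 1, 4, 5]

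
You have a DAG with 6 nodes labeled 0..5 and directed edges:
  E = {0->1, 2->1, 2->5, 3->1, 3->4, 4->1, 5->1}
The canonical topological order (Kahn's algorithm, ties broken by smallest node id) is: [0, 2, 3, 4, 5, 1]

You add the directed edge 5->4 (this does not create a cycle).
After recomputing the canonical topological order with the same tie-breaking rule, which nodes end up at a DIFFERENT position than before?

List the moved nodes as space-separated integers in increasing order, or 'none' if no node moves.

Answer: 4 5

Derivation:
Old toposort: [0, 2, 3, 4, 5, 1]
Added edge 5->4
Recompute Kahn (smallest-id tiebreak):
  initial in-degrees: [0, 5, 0, 0, 2, 1]
  ready (indeg=0): [0, 2, 3]
  pop 0: indeg[1]->4 | ready=[2, 3] | order so far=[0]
  pop 2: indeg[1]->3; indeg[5]->0 | ready=[3, 5] | order so far=[0, 2]
  pop 3: indeg[1]->2; indeg[4]->1 | ready=[5] | order so far=[0, 2, 3]
  pop 5: indeg[1]->1; indeg[4]->0 | ready=[4] | order so far=[0, 2, 3, 5]
  pop 4: indeg[1]->0 | ready=[1] | order so far=[0, 2, 3, 5, 4]
  pop 1: no out-edges | ready=[] | order so far=[0, 2, 3, 5, 4, 1]
New canonical toposort: [0, 2, 3, 5, 4, 1]
Compare positions:
  Node 0: index 0 -> 0 (same)
  Node 1: index 5 -> 5 (same)
  Node 2: index 1 -> 1 (same)
  Node 3: index 2 -> 2 (same)
  Node 4: index 3 -> 4 (moved)
  Node 5: index 4 -> 3 (moved)
Nodes that changed position: 4 5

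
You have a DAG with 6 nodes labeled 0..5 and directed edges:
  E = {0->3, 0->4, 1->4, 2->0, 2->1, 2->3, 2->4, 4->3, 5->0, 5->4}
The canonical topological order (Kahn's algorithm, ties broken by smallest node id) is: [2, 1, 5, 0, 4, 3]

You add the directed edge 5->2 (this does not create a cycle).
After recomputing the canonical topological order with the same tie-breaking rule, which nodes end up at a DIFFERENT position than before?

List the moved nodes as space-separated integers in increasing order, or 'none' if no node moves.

Answer: 0 1 2 5

Derivation:
Old toposort: [2, 1, 5, 0, 4, 3]
Added edge 5->2
Recompute Kahn (smallest-id tiebreak):
  initial in-degrees: [2, 1, 1, 3, 4, 0]
  ready (indeg=0): [5]
  pop 5: indeg[0]->1; indeg[2]->0; indeg[4]->3 | ready=[2] | order so far=[5]
  pop 2: indeg[0]->0; indeg[1]->0; indeg[3]->2; indeg[4]->2 | ready=[0, 1] | order so far=[5, 2]
  pop 0: indeg[3]->1; indeg[4]->1 | ready=[1] | order so far=[5, 2, 0]
  pop 1: indeg[4]->0 | ready=[4] | order so far=[5, 2, 0, 1]
  pop 4: indeg[3]->0 | ready=[3] | order so far=[5, 2, 0, 1, 4]
  pop 3: no out-edges | ready=[] | order so far=[5, 2, 0, 1, 4, 3]
New canonical toposort: [5, 2, 0, 1, 4, 3]
Compare positions:
  Node 0: index 3 -> 2 (moved)
  Node 1: index 1 -> 3 (moved)
  Node 2: index 0 -> 1 (moved)
  Node 3: index 5 -> 5 (same)
  Node 4: index 4 -> 4 (same)
  Node 5: index 2 -> 0 (moved)
Nodes that changed position: 0 1 2 5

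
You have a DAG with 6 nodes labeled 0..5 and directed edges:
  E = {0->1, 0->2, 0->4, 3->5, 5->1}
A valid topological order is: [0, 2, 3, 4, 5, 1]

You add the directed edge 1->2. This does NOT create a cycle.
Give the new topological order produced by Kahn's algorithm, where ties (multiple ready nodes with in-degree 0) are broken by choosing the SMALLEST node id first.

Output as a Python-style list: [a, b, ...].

Old toposort: [0, 2, 3, 4, 5, 1]
Added edge: 1->2
Position of 1 (5) > position of 2 (1). Must reorder: 1 must now come before 2.
Run Kahn's algorithm (break ties by smallest node id):
  initial in-degrees: [0, 2, 2, 0, 1, 1]
  ready (indeg=0): [0, 3]
  pop 0: indeg[1]->1; indeg[2]->1; indeg[4]->0 | ready=[3, 4] | order so far=[0]
  pop 3: indeg[5]->0 | ready=[4, 5] | order so far=[0, 3]
  pop 4: no out-edges | ready=[5] | order so far=[0, 3, 4]
  pop 5: indeg[1]->0 | ready=[1] | order so far=[0, 3, 4, 5]
  pop 1: indeg[2]->0 | ready=[2] | order so far=[0, 3, 4, 5, 1]
  pop 2: no out-edges | ready=[] | order so far=[0, 3, 4, 5, 1, 2]
  Result: [0, 3, 4, 5, 1, 2]

Answer: [0, 3, 4, 5, 1, 2]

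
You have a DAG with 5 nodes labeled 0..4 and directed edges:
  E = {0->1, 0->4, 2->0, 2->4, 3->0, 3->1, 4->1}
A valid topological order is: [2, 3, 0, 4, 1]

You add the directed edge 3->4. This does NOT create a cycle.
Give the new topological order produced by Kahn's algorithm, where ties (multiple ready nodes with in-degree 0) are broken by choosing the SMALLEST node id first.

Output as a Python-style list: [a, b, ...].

Answer: [2, 3, 0, 4, 1]

Derivation:
Old toposort: [2, 3, 0, 4, 1]
Added edge: 3->4
Position of 3 (1) < position of 4 (3). Old order still valid.
Run Kahn's algorithm (break ties by smallest node id):
  initial in-degrees: [2, 3, 0, 0, 3]
  ready (indeg=0): [2, 3]
  pop 2: indeg[0]->1; indeg[4]->2 | ready=[3] | order so far=[2]
  pop 3: indeg[0]->0; indeg[1]->2; indeg[4]->1 | ready=[0] | order so far=[2, 3]
  pop 0: indeg[1]->1; indeg[4]->0 | ready=[4] | order so far=[2, 3, 0]
  pop 4: indeg[1]->0 | ready=[1] | order so far=[2, 3, 0, 4]
  pop 1: no out-edges | ready=[] | order so far=[2, 3, 0, 4, 1]
  Result: [2, 3, 0, 4, 1]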